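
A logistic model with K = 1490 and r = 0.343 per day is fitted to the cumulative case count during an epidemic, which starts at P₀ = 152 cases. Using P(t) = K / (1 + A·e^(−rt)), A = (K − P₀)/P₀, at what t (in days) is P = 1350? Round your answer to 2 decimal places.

t ≈ 12.95 days

A = (1490 − 152)/152 = 8.80263
1350 = 1490/(1 + 8.80263·e^(−0.343t)) → 1 + 8.80263·e^(−0.343t) = 1.1037
e^(−0.343t) = 0.011781 → t = ln(84.88252)/0.343 = 4.44127/0.343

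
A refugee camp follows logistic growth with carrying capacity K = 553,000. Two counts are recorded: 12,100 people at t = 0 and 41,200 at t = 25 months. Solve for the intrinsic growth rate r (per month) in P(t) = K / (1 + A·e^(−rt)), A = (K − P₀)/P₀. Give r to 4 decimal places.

A = (553000 − 12100)/12100 = 44.70248
41200 = 553000/(1 + 44.70248·e^(−r·25)) → e^(−25r) = (13.42233 − 1)/44.70248 = 0.277889
r = −ln(0.277889)/25 = 1.28053/25

r ≈ 0.0512 per month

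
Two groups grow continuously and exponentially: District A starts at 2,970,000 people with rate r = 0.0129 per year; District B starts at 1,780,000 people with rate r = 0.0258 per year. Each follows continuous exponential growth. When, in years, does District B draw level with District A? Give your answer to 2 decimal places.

t ≈ 39.69 years

2970000·e^(0.0129t) = 1780000·e^(0.0258t)
2970000/1780000 = e^((0.0258 − 0.0129)t) → ln(1.66854) = 0.0129·t
t = 0.51195 / 0.0129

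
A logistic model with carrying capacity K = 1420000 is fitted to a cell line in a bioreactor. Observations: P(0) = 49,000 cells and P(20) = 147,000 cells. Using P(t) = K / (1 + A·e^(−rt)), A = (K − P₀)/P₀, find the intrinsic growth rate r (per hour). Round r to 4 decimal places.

A = (1420000 − 49000)/49000 = 27.97959
147000 = 1420000/(1 + 27.97959·e^(−r·20)) → e^(−20r) = (9.65986 − 1)/27.97959 = 0.309506
r = −ln(0.309506)/20 = 1.17278/20

r ≈ 0.0586 per hour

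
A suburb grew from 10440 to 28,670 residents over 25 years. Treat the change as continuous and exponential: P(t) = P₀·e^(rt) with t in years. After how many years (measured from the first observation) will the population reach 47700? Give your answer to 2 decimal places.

r = ln(28670/10440) / 25 ≈ 0.040408 per year
t = ln(47700/10440) / r = 1.51929 / 0.040408 ≈ 37.598

t ≈ 37.60 years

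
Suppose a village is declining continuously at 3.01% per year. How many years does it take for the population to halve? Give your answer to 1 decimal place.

half-life = ln(2) / |r| = 0.69315 / 0.0301

half-life ≈ 23.0 years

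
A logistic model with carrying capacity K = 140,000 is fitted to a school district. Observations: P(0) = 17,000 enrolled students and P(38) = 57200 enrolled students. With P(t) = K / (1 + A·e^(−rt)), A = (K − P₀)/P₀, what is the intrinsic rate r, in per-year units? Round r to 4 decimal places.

r ≈ 0.0423 per year

A = (140000 − 17000)/17000 = 7.23529
57200 = 140000/(1 + 7.23529·e^(−r·38)) → e^(−38r) = (2.44755 − 1)/7.23529 = 0.200068
r = −ln(0.200068)/38 = 1.6091/38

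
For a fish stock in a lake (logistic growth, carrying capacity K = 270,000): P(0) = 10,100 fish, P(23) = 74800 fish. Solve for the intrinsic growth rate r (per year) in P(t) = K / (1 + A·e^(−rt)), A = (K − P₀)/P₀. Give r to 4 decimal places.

A = (270000 − 10100)/10100 = 25.73267
74800 = 270000/(1 + 25.73267·e^(−r·23)) → e^(−23r) = (3.60963 − 1)/25.73267 = 0.101413
r = −ln(0.101413)/23 = 2.28855/23

r ≈ 0.0995 per year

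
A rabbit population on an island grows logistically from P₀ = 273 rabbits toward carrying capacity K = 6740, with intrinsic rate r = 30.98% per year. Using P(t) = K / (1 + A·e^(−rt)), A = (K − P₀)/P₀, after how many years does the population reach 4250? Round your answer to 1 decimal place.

A = (6740 − 273)/273 = 23.68864
4250 = 6740/(1 + 23.68864·e^(−0.3098t)) → 1 + 23.68864·e^(−0.3098t) = 1.58588
e^(−0.3098t) = 0.024733 → t = ln(40.43243)/0.3098 = 3.69963/0.3098

t ≈ 11.9 years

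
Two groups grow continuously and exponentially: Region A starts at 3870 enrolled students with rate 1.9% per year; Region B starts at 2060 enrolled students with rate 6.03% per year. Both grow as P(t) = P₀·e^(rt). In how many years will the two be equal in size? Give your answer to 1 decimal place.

t ≈ 15.3 years

3870·e^(0.019t) = 2060·e^(0.0603t)
3870/2060 = e^((0.0603 − 0.019)t) → ln(1.87864) = 0.0413·t
t = 0.63055 / 0.0413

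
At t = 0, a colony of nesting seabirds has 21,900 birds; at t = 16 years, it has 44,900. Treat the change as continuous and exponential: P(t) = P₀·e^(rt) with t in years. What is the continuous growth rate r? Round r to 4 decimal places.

44900 = 21900 · e^(r·16)
e^(16r) = 44900/21900 = 2.05023
r = ln(2.05023) / 16 = 0.71795 / 16

r ≈ 0.0449 per year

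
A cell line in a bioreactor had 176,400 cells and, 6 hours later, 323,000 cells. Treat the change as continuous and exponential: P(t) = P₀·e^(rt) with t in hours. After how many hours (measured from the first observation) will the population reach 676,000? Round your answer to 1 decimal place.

t ≈ 13.3 hours

r = ln(323000/176400) / 6 ≈ 0.100816 per hour
t = ln(676000/176400) / r = 1.34344 / 0.100816 ≈ 13.326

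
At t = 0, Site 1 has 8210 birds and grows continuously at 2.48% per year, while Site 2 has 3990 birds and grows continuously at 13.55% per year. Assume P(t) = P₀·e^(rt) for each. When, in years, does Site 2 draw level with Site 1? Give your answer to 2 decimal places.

8210·e^(0.0248t) = 3990·e^(0.1355t)
8210/3990 = e^((0.1355 − 0.0248)t) → ln(2.05764) = 0.1107·t
t = 0.72156 / 0.1107

t ≈ 6.52 years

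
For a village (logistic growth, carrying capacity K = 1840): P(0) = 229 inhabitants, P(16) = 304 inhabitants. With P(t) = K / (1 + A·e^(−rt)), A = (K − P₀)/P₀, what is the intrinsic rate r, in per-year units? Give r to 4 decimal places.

r ≈ 0.0207 per year

A = (1840 − 229)/229 = 7.03493
304 = 1840/(1 + 7.03493·e^(−r·16)) → e^(−16r) = (6.05263 − 1)/7.03493 = 0.71822
r = −ln(0.71822)/16 = 0.33098/16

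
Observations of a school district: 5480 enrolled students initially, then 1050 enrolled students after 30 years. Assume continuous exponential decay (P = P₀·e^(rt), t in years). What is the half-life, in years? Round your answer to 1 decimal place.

r = ln(1050/5480) / 30 = ln(0.19161) / 30 ≈ -0.055077 per year
half-life = ln 2 / |r| = 0.69315 / 0.055077

half-life ≈ 12.6 years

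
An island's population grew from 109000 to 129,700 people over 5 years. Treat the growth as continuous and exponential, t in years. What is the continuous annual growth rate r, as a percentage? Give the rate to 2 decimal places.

129700 = 109000 · e^(r·5)
e^(5r) = 129700/109000 = 1.18991
r = ln(1.18991) / 5 = 0.17388 / 5

r ≈ 3.48% per year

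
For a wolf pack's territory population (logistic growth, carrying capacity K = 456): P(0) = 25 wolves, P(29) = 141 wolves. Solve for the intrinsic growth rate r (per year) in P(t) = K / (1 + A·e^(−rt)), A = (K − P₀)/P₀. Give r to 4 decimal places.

A = (456 − 25)/25 = 17.24
141 = 456/(1 + 17.24·e^(−r·29)) → e^(−29r) = (3.23404 − 1)/17.24 = 0.129585
r = −ln(0.129585)/29 = 2.04342/29

r ≈ 0.0705 per year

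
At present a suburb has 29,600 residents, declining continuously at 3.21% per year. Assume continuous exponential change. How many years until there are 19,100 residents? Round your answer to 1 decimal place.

t ≈ 13.6 years

19100 = 29600 · e^(-0.0321·t)
t = ln(19100/29600) / -0.0321 = ln(0.64527) / -0.0321 = -0.43809 / -0.0321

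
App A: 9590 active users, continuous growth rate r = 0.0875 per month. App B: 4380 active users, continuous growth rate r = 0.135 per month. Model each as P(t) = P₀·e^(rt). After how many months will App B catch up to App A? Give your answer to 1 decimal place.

t ≈ 16.5 months

9590·e^(0.0875t) = 4380·e^(0.135t)
9590/4380 = e^((0.135 − 0.0875)t) → ln(2.1895) = 0.0475·t
t = 0.78367 / 0.0475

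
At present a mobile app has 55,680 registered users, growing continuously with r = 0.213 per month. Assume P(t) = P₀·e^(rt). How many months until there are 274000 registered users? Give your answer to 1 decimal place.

274000 = 55680 · e^(0.213·t)
t = ln(274000/55680) / 0.213 = ln(4.92098) / 0.213 = 1.59351 / 0.213

t ≈ 7.5 months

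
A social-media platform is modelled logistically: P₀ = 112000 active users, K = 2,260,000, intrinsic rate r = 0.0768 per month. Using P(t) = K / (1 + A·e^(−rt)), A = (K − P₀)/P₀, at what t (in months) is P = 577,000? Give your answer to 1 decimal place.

t ≈ 24.5 months

A = (2260000 − 112000)/112000 = 19.17857
577000 = 2260000/(1 + 19.17857·e^(−0.0768t)) → 1 + 19.17857·e^(−0.0768t) = 3.91681
e^(−0.0768t) = 0.152087 → t = ln(6.57518)/0.0768 = 1.8833/0.0768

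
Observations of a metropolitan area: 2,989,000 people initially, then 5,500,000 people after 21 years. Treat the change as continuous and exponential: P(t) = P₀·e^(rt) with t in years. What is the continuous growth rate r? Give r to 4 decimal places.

r ≈ 0.0290 per year

5500000 = 2989000 · e^(r·21)
e^(21r) = 5500000/2989000 = 1.84008
r = ln(1.84008) / 21 = 0.60981 / 21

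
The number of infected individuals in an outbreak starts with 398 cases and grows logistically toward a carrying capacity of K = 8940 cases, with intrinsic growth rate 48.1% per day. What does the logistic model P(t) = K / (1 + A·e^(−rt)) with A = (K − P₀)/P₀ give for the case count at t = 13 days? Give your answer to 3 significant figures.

≈ 8,590 cases

A = (8940 − 398)/398 = 21.46231
P(13) = 8940 / (1 + 21.46231·e^(−0.481·13)) = 8940 / (1 + 21.46231·0.001925)
= 8940 / 1.04131 ≈ 8585.36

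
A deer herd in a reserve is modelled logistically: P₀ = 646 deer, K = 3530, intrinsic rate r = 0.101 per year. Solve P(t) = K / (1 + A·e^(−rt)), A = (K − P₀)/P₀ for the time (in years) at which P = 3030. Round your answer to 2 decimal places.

t ≈ 32.65 years

A = (3530 − 646)/646 = 4.4644
3030 = 3530/(1 + 4.4644·e^(−0.101t)) → 1 + 4.4644·e^(−0.101t) = 1.16502
e^(−0.101t) = 0.036963 → t = ln(27.05424)/0.101 = 3.29784/0.101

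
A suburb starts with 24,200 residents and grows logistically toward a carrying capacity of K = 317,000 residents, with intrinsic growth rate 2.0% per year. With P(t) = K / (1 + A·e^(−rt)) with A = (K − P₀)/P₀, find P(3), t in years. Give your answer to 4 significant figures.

A = (317000 − 24200)/24200 = 12.09917
P(3) = 317000 / (1 + 12.09917·e^(−0.02·3)) = 317000 / (1 + 12.09917·0.941765)
= 317000 / 12.39457 ≈ 25575.71

≈ 25,580 residents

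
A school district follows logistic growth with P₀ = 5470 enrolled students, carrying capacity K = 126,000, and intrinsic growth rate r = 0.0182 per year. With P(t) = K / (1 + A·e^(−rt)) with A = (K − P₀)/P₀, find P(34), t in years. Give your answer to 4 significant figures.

A = (126000 − 5470)/5470 = 22.03473
P(34) = 126000 / (1 + 22.03473·e^(−0.0182·34)) = 126000 / (1 + 22.03473·0.53859)
= 126000 / 12.8677 ≈ 9791.96

≈ 9,792 enrolled students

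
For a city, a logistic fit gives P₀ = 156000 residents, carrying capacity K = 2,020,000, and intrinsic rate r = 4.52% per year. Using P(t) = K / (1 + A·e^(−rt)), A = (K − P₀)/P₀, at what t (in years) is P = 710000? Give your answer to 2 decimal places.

A = (2020000 − 156000)/156000 = 11.94872
710000 = 2020000/(1 + 11.94872·e^(−0.0452t)) → 1 + 11.94872·e^(−0.0452t) = 2.84507
e^(−0.0452t) = 0.154416 → t = ln(6.47602)/0.0452 = 1.86811/0.0452

t ≈ 41.33 years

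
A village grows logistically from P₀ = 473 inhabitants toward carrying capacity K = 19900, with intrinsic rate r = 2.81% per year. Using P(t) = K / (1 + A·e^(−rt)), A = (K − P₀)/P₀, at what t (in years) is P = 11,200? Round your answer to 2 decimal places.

A = (19900 − 473)/473 = 41.07188
11200 = 19900/(1 + 41.07188·e^(−0.0281t)) → 1 + 41.07188·e^(−0.0281t) = 1.77679
e^(−0.0281t) = 0.018913 → t = ln(52.87415)/0.0281 = 3.96791/0.0281

t ≈ 141.21 years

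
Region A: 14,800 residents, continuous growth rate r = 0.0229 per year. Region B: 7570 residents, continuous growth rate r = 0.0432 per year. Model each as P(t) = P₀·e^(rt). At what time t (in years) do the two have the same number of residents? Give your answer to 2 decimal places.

14800·e^(0.0229t) = 7570·e^(0.0432t)
14800/7570 = e^((0.0432 − 0.0229)t) → ln(1.95509) = 0.0203·t
t = 0.67043 / 0.0203

t ≈ 33.03 years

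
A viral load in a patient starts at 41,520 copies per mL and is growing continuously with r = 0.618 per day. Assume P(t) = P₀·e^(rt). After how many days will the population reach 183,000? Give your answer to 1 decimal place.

t ≈ 2.4 days

183000 = 41520 · e^(0.618·t)
t = ln(183000/41520) / 0.618 = ln(4.40751) / 0.618 = 1.48331 / 0.618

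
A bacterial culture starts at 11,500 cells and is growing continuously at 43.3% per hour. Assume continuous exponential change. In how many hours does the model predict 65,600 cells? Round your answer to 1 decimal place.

t ≈ 4.0 hours

65600 = 11500 · e^(0.433·t)
t = ln(65600/11500) / 0.433 = ln(5.70435) / 0.433 = 1.74123 / 0.433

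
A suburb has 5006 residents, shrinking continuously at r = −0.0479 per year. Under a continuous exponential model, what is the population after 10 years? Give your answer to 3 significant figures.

≈ 3,100 residents

P(10) = 5006 · e^(-0.0479·10) = 5006 · e^(-0.479)
= 5006 · 0.6194 ≈ 3100.73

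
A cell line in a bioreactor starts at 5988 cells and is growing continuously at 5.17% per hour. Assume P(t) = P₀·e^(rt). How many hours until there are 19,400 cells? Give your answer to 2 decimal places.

19400 = 5988 · e^(0.0517·t)
t = ln(19400/5988) / 0.0517 = ln(3.23981) / 0.0517 = 1.17552 / 0.0517

t ≈ 22.74 hours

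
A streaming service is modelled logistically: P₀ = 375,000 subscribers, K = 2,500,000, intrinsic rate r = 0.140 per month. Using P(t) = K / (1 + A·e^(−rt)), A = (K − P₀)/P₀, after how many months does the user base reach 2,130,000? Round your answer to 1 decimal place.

A = (2500000 − 375000)/375000 = 5.66667
2130000 = 2500000/(1 + 5.66667·e^(−0.14t)) → 1 + 5.66667·e^(−0.14t) = 1.17371
e^(−0.14t) = 0.030655 → t = ln(32.62162)/0.14 = 3.48498/0.14

t ≈ 24.9 months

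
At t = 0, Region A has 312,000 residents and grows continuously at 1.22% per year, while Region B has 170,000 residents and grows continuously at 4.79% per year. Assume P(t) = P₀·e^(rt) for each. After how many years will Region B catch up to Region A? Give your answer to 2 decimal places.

312000·e^(0.0122t) = 170000·e^(0.0479t)
312000/170000 = e^((0.0479 − 0.0122)t) → ln(1.83529) = 0.0357·t
t = 0.6072 / 0.0357

t ≈ 17.01 years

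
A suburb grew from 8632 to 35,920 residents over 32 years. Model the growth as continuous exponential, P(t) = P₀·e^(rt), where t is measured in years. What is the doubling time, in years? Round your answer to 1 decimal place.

r = ln(35920/8632) / 32 = ln(4.16126) / 32 ≈ 0.044557 per year
doubling time = ln 2 / |r| = 0.69315 / 0.044557

doubling time ≈ 15.6 years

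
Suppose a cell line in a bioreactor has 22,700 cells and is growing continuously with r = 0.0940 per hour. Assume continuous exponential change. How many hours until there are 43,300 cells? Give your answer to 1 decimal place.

t ≈ 6.9 hours

43300 = 22700 · e^(0.094·t)
t = ln(43300/22700) / 0.094 = ln(1.90749) / 0.094 = 0.64579 / 0.094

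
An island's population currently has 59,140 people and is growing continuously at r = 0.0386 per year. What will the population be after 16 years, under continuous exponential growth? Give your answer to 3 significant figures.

≈ 110,000 people

P(16) = 59140 · e^(0.0386·16) = 59140 · e^(0.6176)
= 59140 · 1.85447 ≈ 109673.47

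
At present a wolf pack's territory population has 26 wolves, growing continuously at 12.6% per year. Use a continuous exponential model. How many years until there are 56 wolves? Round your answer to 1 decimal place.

56 = 26 · e^(0.126·t)
t = ln(56/26) / 0.126 = ln(2.15385) / 0.126 = 0.76726 / 0.126

t ≈ 6.1 years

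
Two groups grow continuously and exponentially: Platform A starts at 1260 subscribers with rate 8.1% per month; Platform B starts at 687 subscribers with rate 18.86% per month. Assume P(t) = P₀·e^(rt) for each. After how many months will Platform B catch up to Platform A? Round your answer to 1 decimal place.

t ≈ 5.6 months

1260·e^(0.081t) = 687·e^(0.1886t)
1260/687 = e^((0.1886 − 0.081)t) → ln(1.83406) = 0.1076·t
t = 0.60653 / 0.1076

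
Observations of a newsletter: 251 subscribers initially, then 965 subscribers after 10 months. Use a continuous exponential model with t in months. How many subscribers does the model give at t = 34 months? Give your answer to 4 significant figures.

r = ln(965/251) / 10 ≈ 0.134668 per month
P(34) = 251 · e^(0.134668·34) = 251 · 97.38727 ≈ 24444.21

≈ 24,440 subscribers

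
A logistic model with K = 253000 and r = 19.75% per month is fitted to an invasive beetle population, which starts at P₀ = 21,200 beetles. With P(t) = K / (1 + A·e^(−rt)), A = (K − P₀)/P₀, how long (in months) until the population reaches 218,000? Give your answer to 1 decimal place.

t ≈ 21.4 months

A = (253000 − 21200)/21200 = 10.93396
218000 = 253000/(1 + 10.93396·e^(−0.1975t)) → 1 + 10.93396·e^(−0.1975t) = 1.16055
e^(−0.1975t) = 0.014684 → t = ln(68.10296)/0.1975 = 4.22102/0.1975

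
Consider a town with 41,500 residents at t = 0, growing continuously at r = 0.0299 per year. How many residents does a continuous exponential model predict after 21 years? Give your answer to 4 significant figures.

P(21) = 41500 · e^(0.0299·21) = 41500 · e^(0.6279)
= 41500 · 1.87367 ≈ 77757.38

≈ 77,760 residents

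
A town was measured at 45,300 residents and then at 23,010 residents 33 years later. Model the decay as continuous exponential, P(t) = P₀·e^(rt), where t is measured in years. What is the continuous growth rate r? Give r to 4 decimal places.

23010 = 45300 · e^(r·33)
e^(33r) = 23010/45300 = 0.50795
r = ln(0.50795) / 33 = -0.67738 / 33

r ≈ -0.0205 per year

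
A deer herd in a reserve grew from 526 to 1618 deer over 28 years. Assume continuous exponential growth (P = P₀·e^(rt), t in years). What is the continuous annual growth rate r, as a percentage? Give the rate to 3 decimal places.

1618 = 526 · e^(r·28)
e^(28r) = 1618/526 = 3.07605
r = ln(3.07605) / 28 = 1.12364 / 28

r ≈ 4.013% per year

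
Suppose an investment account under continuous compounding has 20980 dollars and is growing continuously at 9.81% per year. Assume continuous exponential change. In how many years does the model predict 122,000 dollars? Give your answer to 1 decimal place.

t ≈ 17.9 years

122000 = 20980 · e^(0.0981·t)
t = ln(122000/20980) / 0.0981 = ln(5.81506) / 0.0981 = 1.76045 / 0.0981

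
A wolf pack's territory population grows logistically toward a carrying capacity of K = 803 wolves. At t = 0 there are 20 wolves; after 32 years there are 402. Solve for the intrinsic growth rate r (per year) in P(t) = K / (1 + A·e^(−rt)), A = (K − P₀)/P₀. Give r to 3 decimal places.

r ≈ 0.115 per year

A = (803 − 20)/20 = 39.15
402 = 803/(1 + 39.15·e^(−r·32)) → e^(−32r) = (1.99751 − 1)/39.15 = 0.025479
r = −ln(0.025479)/32 = 3.66989/32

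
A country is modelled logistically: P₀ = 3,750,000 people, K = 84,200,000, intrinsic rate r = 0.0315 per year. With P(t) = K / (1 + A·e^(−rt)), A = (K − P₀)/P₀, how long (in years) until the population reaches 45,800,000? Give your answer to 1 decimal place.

A = (84200000 − 3750000)/3750000 = 21.45333
45800000 = 84200000/(1 + 21.45333·e^(−0.0315t)) → 1 + 21.45333·e^(−0.0315t) = 1.83843
e^(−0.0315t) = 0.039081 → t = ln(25.58757)/0.0315 = 3.24211/0.0315

t ≈ 102.9 years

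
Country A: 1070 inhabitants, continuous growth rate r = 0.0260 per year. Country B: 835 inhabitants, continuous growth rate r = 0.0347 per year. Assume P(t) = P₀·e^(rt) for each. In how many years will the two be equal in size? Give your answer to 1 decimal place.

1070·e^(0.026t) = 835·e^(0.0347t)
1070/835 = e^((0.0347 − 0.026)t) → ln(1.28144) = 0.0087·t
t = 0.24798 / 0.0087

t ≈ 28.5 years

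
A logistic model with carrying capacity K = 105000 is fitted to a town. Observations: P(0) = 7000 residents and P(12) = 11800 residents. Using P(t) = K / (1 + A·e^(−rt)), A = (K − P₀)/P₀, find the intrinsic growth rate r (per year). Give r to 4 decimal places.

A = (105000 − 7000)/7000 = 14
11800 = 105000/(1 + 14·e^(−r·12)) → e^(−12r) = (8.89831 − 1)/14 = 0.564165
r = −ln(0.564165)/12 = 0.57241/12

r ≈ 0.0477 per year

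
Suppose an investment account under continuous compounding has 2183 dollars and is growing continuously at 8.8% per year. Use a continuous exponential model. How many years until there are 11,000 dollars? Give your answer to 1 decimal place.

t ≈ 18.4 years

11000 = 2183 · e^(0.088·t)
t = ln(11000/2183) / 0.088 = ln(5.03894) / 0.088 = 1.6172 / 0.088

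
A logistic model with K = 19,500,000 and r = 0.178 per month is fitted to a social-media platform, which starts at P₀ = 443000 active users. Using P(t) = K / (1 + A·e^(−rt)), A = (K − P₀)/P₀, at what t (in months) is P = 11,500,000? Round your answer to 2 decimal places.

t ≈ 23.17 months

A = (19500000 − 443000)/443000 = 43.01806
11500000 = 19500000/(1 + 43.01806·e^(−0.178t)) → 1 + 43.01806·e^(−0.178t) = 1.69565
e^(−0.178t) = 0.016171 → t = ln(61.83846)/0.178 = 4.12453/0.178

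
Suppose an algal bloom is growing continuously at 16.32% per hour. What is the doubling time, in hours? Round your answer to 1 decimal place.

doubling time ≈ 4.2 hours

doubling time = ln(2) / |r| = 0.69315 / 0.1632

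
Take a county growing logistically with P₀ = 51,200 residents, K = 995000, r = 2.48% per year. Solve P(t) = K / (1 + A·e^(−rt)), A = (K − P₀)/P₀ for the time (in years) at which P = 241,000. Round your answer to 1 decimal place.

A = (995000 − 51200)/51200 = 18.43359
241000 = 995000/(1 + 18.43359·e^(−0.0248t)) → 1 + 18.43359·e^(−0.0248t) = 4.12863
e^(−0.0248t) = 0.169724 → t = ln(5.8919)/0.0248 = 1.77358/0.0248

t ≈ 71.5 years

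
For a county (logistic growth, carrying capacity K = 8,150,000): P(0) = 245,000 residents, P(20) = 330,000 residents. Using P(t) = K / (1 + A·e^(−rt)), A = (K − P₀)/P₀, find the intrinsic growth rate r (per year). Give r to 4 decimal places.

A = (8150000 − 245000)/245000 = 32.26531
330000 = 8150000/(1 + 32.26531·e^(−r·20)) → e^(−20r) = (24.69697 − 1)/32.26531 = 0.734441
r = −ln(0.734441)/20 = 0.30865/20

r ≈ 0.0154 per year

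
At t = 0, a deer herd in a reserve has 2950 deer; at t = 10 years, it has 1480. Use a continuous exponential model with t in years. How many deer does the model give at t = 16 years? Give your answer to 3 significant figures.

r = ln(1480/2950) / 10 ≈ -0.068976 per year
P(16) = 2950 · e^(-0.068976·16) = 2950 · 0.33167 ≈ 978.42

≈ 978 deer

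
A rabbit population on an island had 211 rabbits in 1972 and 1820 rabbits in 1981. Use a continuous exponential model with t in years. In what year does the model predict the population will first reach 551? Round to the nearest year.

r = ln(1820/211) / 9 = 2.15473/9 ≈ 0.239415 per year
t = ln(551/211) / r = 0.95988/0.239415 ≈ 4.01 years after 1972

year 1976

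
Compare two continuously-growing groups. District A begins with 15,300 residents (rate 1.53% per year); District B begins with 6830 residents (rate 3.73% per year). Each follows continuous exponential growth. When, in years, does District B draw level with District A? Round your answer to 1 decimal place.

t ≈ 36.7 years

15300·e^(0.0153t) = 6830·e^(0.0373t)
15300/6830 = e^((0.0373 − 0.0153)t) → ln(2.24012) = 0.022·t
t = 0.80653 / 0.022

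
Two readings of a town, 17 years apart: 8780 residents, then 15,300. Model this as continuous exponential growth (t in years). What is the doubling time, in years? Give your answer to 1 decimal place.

doubling time ≈ 21.2 years

r = ln(15300/8780) / 17 = ln(1.7426) / 17 ≈ 0.032669 per year
doubling time = ln 2 / |r| = 0.69315 / 0.032669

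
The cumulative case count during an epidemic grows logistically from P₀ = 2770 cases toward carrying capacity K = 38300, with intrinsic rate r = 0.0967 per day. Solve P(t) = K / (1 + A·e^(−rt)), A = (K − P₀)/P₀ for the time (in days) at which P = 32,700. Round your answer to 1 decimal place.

t ≈ 44.6 days

A = (38300 − 2770)/2770 = 12.82671
32700 = 38300/(1 + 12.82671·e^(−0.0967t)) → 1 + 12.82671·e^(−0.0967t) = 1.17125
e^(−0.0967t) = 0.013351 → t = ln(74.89885)/0.0967 = 4.31614/0.0967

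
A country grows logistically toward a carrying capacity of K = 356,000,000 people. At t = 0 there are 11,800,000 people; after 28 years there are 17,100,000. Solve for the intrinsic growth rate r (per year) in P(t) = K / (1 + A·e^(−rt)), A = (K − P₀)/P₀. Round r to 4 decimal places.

A = (356000000 − 11800000)/11800000 = 29.16949
17100000 = 356000000/(1 + 29.16949·e^(−r·28)) → e^(−28r) = (20.81871 − 1)/29.16949 = 0.679433
r = −ln(0.679433)/28 = 0.3865/28

r ≈ 0.0138 per year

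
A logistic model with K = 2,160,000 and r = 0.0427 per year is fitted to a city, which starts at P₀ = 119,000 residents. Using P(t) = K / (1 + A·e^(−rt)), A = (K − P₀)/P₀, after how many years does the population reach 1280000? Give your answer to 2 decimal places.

A = (2160000 − 119000)/119000 = 17.15126
1280000 = 2160000/(1 + 17.15126·e^(−0.0427t)) → 1 + 17.15126·e^(−0.0427t) = 1.6875
e^(−0.0427t) = 0.040085 → t = ln(24.94729)/0.0427 = 3.21677/0.0427

t ≈ 75.33 years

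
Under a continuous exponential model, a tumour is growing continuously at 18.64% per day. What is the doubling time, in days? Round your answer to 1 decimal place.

doubling time ≈ 3.7 days

doubling time = ln(2) / |r| = 0.69315 / 0.1864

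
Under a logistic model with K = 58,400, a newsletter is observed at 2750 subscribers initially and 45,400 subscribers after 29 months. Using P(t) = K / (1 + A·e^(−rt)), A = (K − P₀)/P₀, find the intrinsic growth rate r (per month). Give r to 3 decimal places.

A = (58400 − 2750)/2750 = 20.23636
45400 = 58400/(1 + 20.23636·e^(−r·29)) → e^(−29r) = (1.28634 − 1)/20.23636 = 0.01415
r = −ln(0.01415)/29 = 4.25804/29

r ≈ 0.147 per month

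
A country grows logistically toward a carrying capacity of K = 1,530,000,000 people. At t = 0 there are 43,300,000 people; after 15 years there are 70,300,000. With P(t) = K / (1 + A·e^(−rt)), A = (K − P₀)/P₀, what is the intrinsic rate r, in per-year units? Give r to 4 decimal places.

r ≈ 0.0335 per year

A = (1530000000 − 43300000)/43300000 = 34.33487
70300000 = 1530000000/(1 + 34.33487·e^(−r·15)) → e^(−15r) = (21.76387 − 1)/34.33487 = 0.604746
r = −ln(0.604746)/15 = 0.50295/15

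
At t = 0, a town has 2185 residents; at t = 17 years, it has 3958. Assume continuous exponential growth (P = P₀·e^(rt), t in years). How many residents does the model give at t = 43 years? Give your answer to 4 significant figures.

≈ 9,820 residents

r = ln(3958/2185) / 17 ≈ 0.034948 per year
P(43) = 2185 · e^(0.034948·43) = 2185 · 4.49417 ≈ 9819.77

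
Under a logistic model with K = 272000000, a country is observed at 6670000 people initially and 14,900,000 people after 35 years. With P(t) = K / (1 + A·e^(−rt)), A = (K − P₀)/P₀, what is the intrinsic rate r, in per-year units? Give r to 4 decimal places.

A = (272000000 − 6670000)/6670000 = 39.77961
14900000 = 272000000/(1 + 39.77961·e^(−r·35)) → e^(−35r) = (18.25503 − 1)/39.77961 = 0.433766
r = −ln(0.433766)/35 = 0.83525/35

r ≈ 0.0239 per year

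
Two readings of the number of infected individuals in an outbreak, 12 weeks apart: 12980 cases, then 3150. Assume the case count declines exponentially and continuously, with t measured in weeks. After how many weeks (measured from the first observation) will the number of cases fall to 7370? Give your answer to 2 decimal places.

r = ln(3150/12980) / 12 ≈ -0.118001 per week
t = ln(7370/12980) / r = -0.56599 / -0.118001 ≈ 4.797

t ≈ 4.80 weeks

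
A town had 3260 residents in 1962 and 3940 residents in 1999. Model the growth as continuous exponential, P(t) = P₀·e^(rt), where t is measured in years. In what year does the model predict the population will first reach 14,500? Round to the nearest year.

year 2253

r = ln(3940/3260) / 37 = 0.18945/37 ≈ 0.00512 per year
t = ln(14500/3260) / r = 1.49242/0.00512 ≈ 291.47 years after 1962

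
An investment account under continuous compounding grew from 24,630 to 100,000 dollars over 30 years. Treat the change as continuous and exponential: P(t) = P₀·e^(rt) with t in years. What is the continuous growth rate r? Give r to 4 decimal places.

100000 = 24630 · e^(r·30)
e^(30r) = 100000/24630 = 4.06009
r = ln(4.06009) / 30 = 1.4012 / 30

r ≈ 0.0467 per year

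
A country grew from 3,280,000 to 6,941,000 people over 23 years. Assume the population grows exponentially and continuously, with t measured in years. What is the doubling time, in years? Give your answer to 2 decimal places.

doubling time ≈ 21.27 years

r = ln(6941000/3280000) / 23 = ln(2.11616) / 23 ≈ 0.032591 per year
doubling time = ln 2 / |r| = 0.69315 / 0.032591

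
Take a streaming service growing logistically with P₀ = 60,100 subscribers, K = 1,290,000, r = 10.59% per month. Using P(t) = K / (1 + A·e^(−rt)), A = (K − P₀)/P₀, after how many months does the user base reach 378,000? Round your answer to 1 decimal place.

A = (1290000 − 60100)/60100 = 20.46423
378000 = 1290000/(1 + 20.46423·e^(−0.1059t)) → 1 + 20.46423·e^(−0.1059t) = 3.4127
e^(−0.1059t) = 0.117898 → t = ln(8.48188)/0.1059 = 2.13793/0.1059

t ≈ 20.2 months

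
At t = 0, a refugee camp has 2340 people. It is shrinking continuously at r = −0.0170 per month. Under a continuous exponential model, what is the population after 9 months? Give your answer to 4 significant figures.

≈ 2,008 people

P(9) = 2340 · e^(-0.017·9) = 2340 · e^(-0.153)
= 2340 · 0.85813 ≈ 2008.02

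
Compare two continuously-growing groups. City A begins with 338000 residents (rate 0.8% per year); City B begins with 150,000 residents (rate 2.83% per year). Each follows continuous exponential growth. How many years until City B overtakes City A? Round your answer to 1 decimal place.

t ≈ 40.0 years

338000·e^(0.008t) = 150000·e^(0.0283t)
338000/150000 = e^((0.0283 − 0.008)t) → ln(2.25333) = 0.0203·t
t = 0.81241 / 0.0203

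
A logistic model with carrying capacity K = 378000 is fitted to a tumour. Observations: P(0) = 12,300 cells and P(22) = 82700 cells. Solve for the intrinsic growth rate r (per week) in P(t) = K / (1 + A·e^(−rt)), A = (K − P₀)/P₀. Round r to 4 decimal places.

A = (378000 − 12300)/12300 = 29.73171
82700 = 378000/(1 + 29.73171·e^(−r·22)) → e^(−22r) = (4.57074 − 1)/29.73171 = 0.120099
r = −ln(0.120099)/22 = 2.11944/22

r ≈ 0.0963 per week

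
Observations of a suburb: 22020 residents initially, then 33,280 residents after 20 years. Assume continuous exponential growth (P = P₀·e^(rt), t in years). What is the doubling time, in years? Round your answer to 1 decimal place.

doubling time ≈ 33.6 years

r = ln(33280/22020) / 20 = ln(1.51135) / 20 ≈ 0.02065 per year
doubling time = ln 2 / |r| = 0.69315 / 0.02065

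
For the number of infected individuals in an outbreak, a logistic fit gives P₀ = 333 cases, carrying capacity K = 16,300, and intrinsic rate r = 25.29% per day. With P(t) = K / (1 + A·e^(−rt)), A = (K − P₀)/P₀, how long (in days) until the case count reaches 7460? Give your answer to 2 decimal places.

A = (16300 − 333)/333 = 47.94895
7460 = 16300/(1 + 47.94895·e^(−0.2529t)) → 1 + 47.94895·e^(−0.2529t) = 2.18499
e^(−0.2529t) = 0.024714 → t = ln(40.46371)/0.2529 = 3.70041/0.2529

t ≈ 14.63 days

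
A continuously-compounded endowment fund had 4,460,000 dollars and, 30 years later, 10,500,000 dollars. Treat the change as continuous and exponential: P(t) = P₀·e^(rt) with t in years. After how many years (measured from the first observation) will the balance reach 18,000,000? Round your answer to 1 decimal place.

t ≈ 48.9 years

r = ln(10500000/4460000) / 30 ≈ 0.028541 per year
t = ln(18000000/4460000) / r = 1.39522 / 0.028541 ≈ 48.885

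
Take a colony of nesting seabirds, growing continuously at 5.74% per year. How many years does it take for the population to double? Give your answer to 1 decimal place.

doubling time ≈ 12.1 years

doubling time = ln(2) / |r| = 0.69315 / 0.0574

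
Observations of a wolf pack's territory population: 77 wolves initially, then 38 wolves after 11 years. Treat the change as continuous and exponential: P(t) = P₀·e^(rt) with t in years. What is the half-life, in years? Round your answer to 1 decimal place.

half-life ≈ 10.8 years

r = ln(38/77) / 11 = ln(0.49351) / 11 ≈ -0.064202 per year
half-life = ln 2 / |r| = 0.69315 / 0.064202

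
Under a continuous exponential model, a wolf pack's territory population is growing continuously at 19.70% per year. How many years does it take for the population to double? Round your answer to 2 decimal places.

doubling time = ln(2) / |r| = 0.69315 / 0.197

doubling time ≈ 3.52 years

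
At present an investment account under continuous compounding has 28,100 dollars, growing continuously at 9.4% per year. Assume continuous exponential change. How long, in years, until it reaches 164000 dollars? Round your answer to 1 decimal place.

164000 = 28100 · e^(0.094·t)
t = ln(164000/28100) / 0.094 = ln(5.8363) / 0.094 = 1.7641 / 0.094

t ≈ 18.8 years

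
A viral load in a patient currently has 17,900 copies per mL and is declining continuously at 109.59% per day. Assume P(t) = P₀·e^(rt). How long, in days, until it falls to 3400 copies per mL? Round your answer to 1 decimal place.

t ≈ 1.5 days

3400 = 17900 · e^(-1.0959·t)
t = ln(3400/17900) / -1.0959 = ln(0.18994) / -1.0959 = -1.66103 / -1.0959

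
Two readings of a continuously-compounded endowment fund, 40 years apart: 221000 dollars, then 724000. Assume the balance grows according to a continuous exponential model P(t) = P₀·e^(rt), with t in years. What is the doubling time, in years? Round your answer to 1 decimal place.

r = ln(724000/221000) / 40 = ln(3.27602) / 40 ≈ 0.029666 per year
doubling time = ln 2 / |r| = 0.69315 / 0.029666

doubling time ≈ 23.4 years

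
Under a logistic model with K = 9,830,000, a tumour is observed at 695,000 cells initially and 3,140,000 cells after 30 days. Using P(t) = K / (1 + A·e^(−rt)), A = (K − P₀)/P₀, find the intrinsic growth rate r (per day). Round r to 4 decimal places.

A = (9830000 − 695000)/695000 = 13.14388
3140000 = 9830000/(1 + 13.14388·e^(−r·30)) → e^(−30r) = (3.13057 − 1)/13.14388 = 0.162096
r = −ln(0.162096)/30 = 1.81957/30

r ≈ 0.0607 per day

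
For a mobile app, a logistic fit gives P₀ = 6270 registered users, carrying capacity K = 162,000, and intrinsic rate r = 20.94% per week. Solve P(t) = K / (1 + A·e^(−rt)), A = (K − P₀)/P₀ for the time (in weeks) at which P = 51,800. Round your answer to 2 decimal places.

A = (162000 − 6270)/6270 = 24.83732
51800 = 162000/(1 + 24.83732·e^(−0.2094t)) → 1 + 24.83732·e^(−0.2094t) = 3.12741
e^(−0.2094t) = 0.085654 → t = ln(11.67489)/0.2094 = 2.45744/0.2094

t ≈ 11.74 weeks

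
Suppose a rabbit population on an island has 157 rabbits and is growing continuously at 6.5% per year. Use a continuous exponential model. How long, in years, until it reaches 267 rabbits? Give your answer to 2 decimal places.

t ≈ 8.17 years

267 = 157 · e^(0.065·t)
t = ln(267/157) / 0.065 = ln(1.70064) / 0.065 = 0.531 / 0.065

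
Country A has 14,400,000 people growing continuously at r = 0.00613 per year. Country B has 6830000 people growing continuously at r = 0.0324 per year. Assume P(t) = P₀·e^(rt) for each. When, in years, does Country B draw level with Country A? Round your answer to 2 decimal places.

14400000·e^(0.00613t) = 6830000·e^(0.0324t)
14400000/6830000 = e^((0.0324 − 0.00613)t) → ln(2.10835) = 0.02627·t
t = 0.7459 / 0.02627

t ≈ 28.39 years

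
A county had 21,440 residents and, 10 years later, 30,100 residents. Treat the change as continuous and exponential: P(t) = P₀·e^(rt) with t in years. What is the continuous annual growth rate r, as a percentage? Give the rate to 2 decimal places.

30100 = 21440 · e^(r·10)
e^(10r) = 30100/21440 = 1.40392
r = ln(1.40392) / 10 = 0.33927 / 10

r ≈ 3.39% per year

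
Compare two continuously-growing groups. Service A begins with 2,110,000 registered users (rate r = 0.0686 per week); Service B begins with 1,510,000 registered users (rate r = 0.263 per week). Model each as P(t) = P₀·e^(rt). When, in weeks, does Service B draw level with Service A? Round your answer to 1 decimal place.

t ≈ 1.7 weeks

2110000·e^(0.0686t) = 1510000·e^(0.263t)
2110000/1510000 = e^((0.263 − 0.0686)t) → ln(1.39735) = 0.1944·t
t = 0.33458 / 0.1944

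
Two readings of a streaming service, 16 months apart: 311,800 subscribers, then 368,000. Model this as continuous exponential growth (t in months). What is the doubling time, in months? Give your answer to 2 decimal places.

r = ln(368000/311800) / 16 = ln(1.18024) / 16 ≈ 0.010358 per month
doubling time = ln 2 / |r| = 0.69315 / 0.010358

doubling time ≈ 66.92 months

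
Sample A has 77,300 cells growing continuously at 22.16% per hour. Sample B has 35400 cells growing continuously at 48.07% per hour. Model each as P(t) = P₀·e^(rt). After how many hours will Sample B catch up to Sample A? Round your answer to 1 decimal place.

t ≈ 3.0 hours

77300·e^(0.2216t) = 35400·e^(0.4807t)
77300/35400 = e^((0.4807 − 0.2216)t) → ln(2.18362) = 0.2591·t
t = 0.78098 / 0.2591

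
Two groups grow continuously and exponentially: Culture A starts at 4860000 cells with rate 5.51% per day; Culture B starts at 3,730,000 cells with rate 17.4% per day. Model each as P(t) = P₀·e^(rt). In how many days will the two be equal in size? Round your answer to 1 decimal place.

4860000·e^(0.0551t) = 3730000·e^(0.174t)
4860000/3730000 = e^((0.174 − 0.0551)t) → ln(1.30295) = 0.1189·t
t = 0.26463 / 0.1189

t ≈ 2.2 days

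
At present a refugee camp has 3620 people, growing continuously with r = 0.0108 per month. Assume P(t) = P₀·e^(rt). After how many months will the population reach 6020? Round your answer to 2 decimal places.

6020 = 3620 · e^(0.0108·t)
t = ln(6020/3620) / 0.0108 = ln(1.66298) / 0.0108 = 0.50861 / 0.0108

t ≈ 47.09 months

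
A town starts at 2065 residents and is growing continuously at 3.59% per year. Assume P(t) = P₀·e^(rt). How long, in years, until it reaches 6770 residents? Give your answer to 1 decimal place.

t ≈ 33.1 years

6770 = 2065 · e^(0.0359·t)
t = ln(6770/2065) / 0.0359 = ln(3.27845) / 0.0359 = 1.18737 / 0.0359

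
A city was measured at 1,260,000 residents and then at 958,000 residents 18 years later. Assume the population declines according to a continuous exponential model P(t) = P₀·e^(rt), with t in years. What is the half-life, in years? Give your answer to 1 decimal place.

half-life ≈ 45.5 years

r = ln(958000/1260000) / 18 = ln(0.76032) / 18 ≈ -0.015223 per year
half-life = ln 2 / |r| = 0.69315 / 0.015223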